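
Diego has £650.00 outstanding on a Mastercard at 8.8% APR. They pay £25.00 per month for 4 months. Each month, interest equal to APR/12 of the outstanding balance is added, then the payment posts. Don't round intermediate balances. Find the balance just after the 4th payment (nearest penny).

Monthly rate r = 8.8%/12 = 0.733333% = 0.00733333.
Each month: B ← B·(1+r) − £25.00.
Month 1: interest £4.77; balance after payment £629.77.
Month 2: interest £4.62; balance after payment £609.38.
Month 3: interest £4.47; balance after payment £588.85.
Month 4: interest £4.32; balance after payment £568.17.

£568.17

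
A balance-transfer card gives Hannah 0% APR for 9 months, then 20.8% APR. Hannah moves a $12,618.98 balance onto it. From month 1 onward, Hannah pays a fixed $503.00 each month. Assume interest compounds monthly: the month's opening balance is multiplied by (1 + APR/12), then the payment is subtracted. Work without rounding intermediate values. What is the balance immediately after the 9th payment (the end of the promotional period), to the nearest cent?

$8,091.98

Promo months 1–9 at r₀ = 0%/12 = 0; months 10+ at r₁ = 20.8%/12 = 0.0173333.
After month 9 (no interest yet): B = $12,618.98 − 9·$503.00 = $8,091.98.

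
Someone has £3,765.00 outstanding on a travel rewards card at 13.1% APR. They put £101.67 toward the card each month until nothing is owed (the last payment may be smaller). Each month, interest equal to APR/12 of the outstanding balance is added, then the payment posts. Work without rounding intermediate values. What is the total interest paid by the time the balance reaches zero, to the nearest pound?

£1,085

Monthly rate r = 13.1%/12 = 1.09167% = 0.0109167.
Payoff takes n = ⌈−ln(1 − rB₀/P)/ln(1+r)⌉ = ⌈47.705⌉ = 48 payments; the last is £71.75.
Total paid = 47·£101.67 + £71.75 = £4,850.24.
Total interest = total paid − principal = £4,850.24 − £3,765.00 = £1,085.24.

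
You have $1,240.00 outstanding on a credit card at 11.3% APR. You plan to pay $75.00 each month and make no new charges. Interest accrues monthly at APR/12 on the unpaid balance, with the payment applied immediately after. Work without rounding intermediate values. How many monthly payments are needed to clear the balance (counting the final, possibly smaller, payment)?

Monthly rate r = 11.3%/12 = 0.941667% = 0.00941667.
Recurrence: B ← B·(1+r) − $75.00.
Month 1: interest $11.68; balance after payment $1,176.68.
Month 2: interest $11.08; balance after payment $1,112.76.
Closed form: n = −ln(1 − rB₀/P)/ln(1+r) = −ln(0.84431)/ln(1.00942) ≈ 18.056, so the balance reaches zero during payment 19.

19 payments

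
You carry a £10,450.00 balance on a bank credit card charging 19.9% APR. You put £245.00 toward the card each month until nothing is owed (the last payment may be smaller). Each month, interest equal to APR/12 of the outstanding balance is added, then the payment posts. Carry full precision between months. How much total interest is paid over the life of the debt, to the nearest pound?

£7,853

Monthly rate r = 19.9%/12 = 1.65833% = 0.0165833.
Payoff takes n = ⌈−ln(1 − rB₀/P)/ln(1+r)⌉ = ⌈74.706⌉ = 75 payments; the last is £173.31.
Total paid = 74·£245.00 + £173.31 = £18,303.31.
Total interest = total paid − principal = £18,303.31 − £10,450.00 = £7,853.31.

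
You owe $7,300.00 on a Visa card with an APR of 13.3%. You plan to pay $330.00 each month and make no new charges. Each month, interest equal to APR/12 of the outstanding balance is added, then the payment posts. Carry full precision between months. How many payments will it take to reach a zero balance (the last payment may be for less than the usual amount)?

Monthly rate r = 13.3%/12 = 1.10833% = 0.0110833.
Recurrence: B ← B·(1+r) − $330.00.
Month 1: interest $80.91; balance after payment $7,050.91.
Month 2: interest $78.15; balance after payment $6,799.06.
Closed form: n = −ln(1 − rB₀/P)/ln(1+r) = −ln(0.75482)/ln(1.01108) ≈ 25.518, so the balance reaches zero during payment 26.

26 payments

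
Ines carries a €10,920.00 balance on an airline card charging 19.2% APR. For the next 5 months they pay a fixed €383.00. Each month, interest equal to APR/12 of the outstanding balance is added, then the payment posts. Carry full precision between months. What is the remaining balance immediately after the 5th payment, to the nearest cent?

Monthly rate r = 19.2%/12 = 1.6% = 0.016.
Each month: B ← B·(1+r) − €383.00.
Month 1: interest €174.72; balance after payment €10,711.72.
Month 2: interest €171.39; balance after payment €10,500.11.
Month 3: interest €168.00; balance after payment €10,285.11.
Month 4: interest €164.56; balance after payment €10,066.67.
Month 5: interest €161.07; balance after payment €9,844.74.

€9,844.74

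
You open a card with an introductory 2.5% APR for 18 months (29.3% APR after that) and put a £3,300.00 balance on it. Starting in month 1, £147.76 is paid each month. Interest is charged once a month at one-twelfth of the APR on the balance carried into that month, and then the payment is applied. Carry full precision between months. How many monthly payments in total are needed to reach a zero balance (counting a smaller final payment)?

24 months

Promo months 1–18 at r₀ = 2.5%/12 = 0.00208333; months 19+ at r₁ = 29.3%/12 = 0.0244167.
After month 18: iterate B ← B·(1+r₀) − £147.76 for 18 months → £718.66.
Then at r₁ with £147.76/mo: n₂ = −ln(1 − r₁·B/P)/ln(1+r₁) ≈ 5.24 → 6 more payments.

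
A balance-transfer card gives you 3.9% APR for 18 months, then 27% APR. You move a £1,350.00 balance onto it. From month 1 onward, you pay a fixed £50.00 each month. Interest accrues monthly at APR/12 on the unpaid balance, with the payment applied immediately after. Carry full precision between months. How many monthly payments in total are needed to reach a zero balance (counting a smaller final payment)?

30 payments

Promo months 1–18 at r₀ = 3.9%/12 = 0.00325; months 19+ at r₁ = 27%/12 = 0.0225.
After month 18: iterate B ← B·(1+r₀) − £50.00 for 18 months → £505.90.
Then at r₁ with £50.00/mo: n₂ = −ln(1 − r₁·B/P)/ln(1+r₁) ≈ 11.61 → 12 more payments.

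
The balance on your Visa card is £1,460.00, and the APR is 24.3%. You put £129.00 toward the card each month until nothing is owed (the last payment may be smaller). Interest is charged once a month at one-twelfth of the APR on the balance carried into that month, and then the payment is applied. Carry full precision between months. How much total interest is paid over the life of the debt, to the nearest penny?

Monthly rate r = 24.3%/12 = 2.025% = 0.02025.
Payoff takes n = ⌈−ln(1 − rB₀/P)/ln(1+r)⌉ = ⌈12.984⌉ = 13 payments; the last is £127.01.
Total paid = 12·£129.00 + £127.01 = £1,675.01.
Total interest = total paid − principal = £1,675.01 − £1,460.00 = £215.01.

£215.01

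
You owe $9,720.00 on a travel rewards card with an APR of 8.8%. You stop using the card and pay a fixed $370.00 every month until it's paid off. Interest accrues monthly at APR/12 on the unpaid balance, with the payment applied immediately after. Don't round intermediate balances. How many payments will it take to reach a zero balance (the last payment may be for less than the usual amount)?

30 payments

Monthly rate r = 8.8%/12 = 0.733333% = 0.00733333.
Recurrence: B ← B·(1+r) − $370.00.
Month 1: interest $71.28; balance after payment $9,421.28.
Month 2: interest $69.09; balance after payment $9,120.37.
Closed form: n = −ln(1 − rB₀/P)/ln(1+r) = −ln(0.80735)/ln(1.00733) ≈ 29.288, so the balance reaches zero during payment 30.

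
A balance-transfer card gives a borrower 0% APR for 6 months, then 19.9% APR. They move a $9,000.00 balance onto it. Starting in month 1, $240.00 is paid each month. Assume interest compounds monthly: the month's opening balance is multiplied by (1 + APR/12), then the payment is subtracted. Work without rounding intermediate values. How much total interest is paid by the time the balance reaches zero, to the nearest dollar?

$3,223

Promo months 1–6 at r₀ = 0%/12 = 0; months 7+ at r₁ = 19.9%/12 = 0.0165833.
After month 6 (no interest yet): B = $9,000.00 − 6·$240.00 = $7,560.00.
Then at r₁ with $240.00/mo: n₂ = −ln(1 − r₁·B/P)/ln(1+r₁) ≈ 44.93 → 45 more payments.
Total paid = 50·$240.00 + $222.61 = $12,222.61; interest = $12,222.61 − $9,000.00 = $3,222.61.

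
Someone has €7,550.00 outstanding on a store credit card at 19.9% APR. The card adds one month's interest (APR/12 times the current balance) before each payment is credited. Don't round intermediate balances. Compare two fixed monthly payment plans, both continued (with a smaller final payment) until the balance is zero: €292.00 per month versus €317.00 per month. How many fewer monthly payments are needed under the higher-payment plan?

Monthly rate r = 19.9%/12 = 1.65833% = 0.0165833.
At €292.00/mo: n = ⌈−ln(1 − rB₀/P)/ln(1+r)⌉ = 35 payments (last €13.85); total interest = total paid − €7,550.00 = €2,391.85.
At €317.00/mo: 31 payments (last €175.08); total interest €2,135.08.
Payments saved = 35 − 31 = 4.

4 fewer payments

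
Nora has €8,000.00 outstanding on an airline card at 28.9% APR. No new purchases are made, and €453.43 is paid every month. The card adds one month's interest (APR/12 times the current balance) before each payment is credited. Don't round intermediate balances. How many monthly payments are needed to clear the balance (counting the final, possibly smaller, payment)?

Monthly rate r = 28.9%/12 = 2.40833% = 0.0240833.
Recurrence: B ← B·(1+r) − €453.43.
Month 1: interest €192.67; balance after payment €7,739.24.
Month 2: interest €186.39; balance after payment €7,472.19.
Closed form: n = −ln(1 − rB₀/P)/ln(1+r) = −ln(0.57509)/ln(1.02408) ≈ 23.247, so the balance reaches zero during payment 24.

24 payments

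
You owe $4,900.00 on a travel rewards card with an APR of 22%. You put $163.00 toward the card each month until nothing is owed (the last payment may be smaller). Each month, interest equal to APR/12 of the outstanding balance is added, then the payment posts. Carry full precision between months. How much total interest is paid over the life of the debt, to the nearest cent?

Monthly rate r = 22%/12 = 1.83333% = 0.0183333.
Payoff takes n = ⌈−ln(1 − rB₀/P)/ln(1+r)⌉ = ⌈44.091⌉ = 45 payments; the last is $14.92.
Total paid = 44·$163.00 + $14.92 = $7,186.92.
Total interest = total paid − principal = $7,186.92 − $4,900.00 = $2,286.92.

$2,286.92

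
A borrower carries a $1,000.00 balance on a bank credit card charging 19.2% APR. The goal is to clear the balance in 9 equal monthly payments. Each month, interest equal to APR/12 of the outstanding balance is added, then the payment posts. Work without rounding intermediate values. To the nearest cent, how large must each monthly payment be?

Monthly rate r = 19.2%/12 = 1.6% = 0.016.
Level-payment amortization: P = B₀·r / (1 − (1+r)^(−n)) = 1000.00·0.016 / (1 − 1.016^(−9)).
Denominator 1 − (1+r)^(−9) = 0.1331247.
P = 16 / 0.1331247 ≈ 120.19.

$120.19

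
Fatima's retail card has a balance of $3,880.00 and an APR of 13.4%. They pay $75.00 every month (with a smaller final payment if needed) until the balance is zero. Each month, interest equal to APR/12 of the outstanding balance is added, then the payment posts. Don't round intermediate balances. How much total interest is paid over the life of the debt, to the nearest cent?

$1,942.00

Monthly rate r = 13.4%/12 = 1.11667% = 0.0111667.
Payoff takes n = ⌈−ln(1 − rB₀/P)/ln(1+r)⌉ = ⌈77.625⌉ = 78 payments; the last is $47.00.
Total paid = 77·$75.00 + $47.00 = $5,822.00.
Total interest = total paid − principal = $5,822.00 − $3,880.00 = $1,942.00.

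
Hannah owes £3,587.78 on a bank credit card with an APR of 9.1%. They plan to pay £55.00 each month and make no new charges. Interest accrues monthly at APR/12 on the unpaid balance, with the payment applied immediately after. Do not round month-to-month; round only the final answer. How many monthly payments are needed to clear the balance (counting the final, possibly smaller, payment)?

91 months

Monthly rate r = 9.1%/12 = 0.758333% = 0.00758333.
Recurrence: B ← B·(1+r) − £55.00.
Month 1: interest £27.21; balance after payment £3,559.99.
Month 2: interest £27.00; balance after payment £3,531.98.
Closed form: n = −ln(1 − rB₀/P)/ln(1+r) = −ln(0.50532)/ln(1.00758) ≈ 90.349, so the balance reaches zero during payment 91.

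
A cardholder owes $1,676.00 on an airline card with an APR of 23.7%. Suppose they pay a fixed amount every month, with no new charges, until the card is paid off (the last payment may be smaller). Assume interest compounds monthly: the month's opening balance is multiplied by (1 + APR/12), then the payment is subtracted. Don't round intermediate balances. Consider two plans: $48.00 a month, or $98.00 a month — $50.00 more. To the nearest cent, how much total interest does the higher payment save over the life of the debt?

$806.15

Monthly rate r = 23.7%/12 = 1.975% = 0.01975.
At $48.00/mo: n = ⌈−ln(1 − rB₀/P)/ln(1+r)⌉ = 60 payments (last $39.37); total interest = total paid − $1,676.00 = $1,195.37.
At $98.00/mo: 22 payments (last $7.22); total interest $389.22.
Interest saved = $1,195.37 − $389.22 = $806.15.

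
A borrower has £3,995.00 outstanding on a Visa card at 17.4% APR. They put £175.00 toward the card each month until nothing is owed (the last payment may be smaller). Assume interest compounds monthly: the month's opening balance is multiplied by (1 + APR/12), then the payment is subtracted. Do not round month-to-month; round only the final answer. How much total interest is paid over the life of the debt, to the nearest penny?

£891.81

Monthly rate r = 17.4%/12 = 1.45% = 0.0145.
Payoff takes n = ⌈−ln(1 − rB₀/P)/ln(1+r)⌉ = ⌈27.924⌉ = 28 payments; the last is £161.81.
Total paid = 27·£175.00 + £161.81 = £4,886.81.
Total interest = total paid − principal = £4,886.81 − £3,995.00 = £891.81.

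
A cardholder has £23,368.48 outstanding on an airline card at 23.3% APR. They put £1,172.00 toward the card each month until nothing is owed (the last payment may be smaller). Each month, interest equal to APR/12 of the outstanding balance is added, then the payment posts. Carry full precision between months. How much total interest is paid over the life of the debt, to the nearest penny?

Monthly rate r = 23.3%/12 = 1.94167% = 0.0194167.
Payoff takes n = ⌈−ln(1 − rB₀/P)/ln(1+r)⌉ = ⌈25.461⌉ = 26 payments; the last is £543.28.
Total paid = 25·£1,172.00 + £543.28 = £29,843.28.
Total interest = total paid − principal = £29,843.28 − £23,368.48 = £6,474.80.

£6,474.80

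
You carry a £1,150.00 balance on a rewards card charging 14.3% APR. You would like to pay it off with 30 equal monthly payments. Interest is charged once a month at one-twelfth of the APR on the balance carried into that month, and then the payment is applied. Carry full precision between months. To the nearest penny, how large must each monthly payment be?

Monthly rate r = 14.3%/12 = 1.19167% = 0.0119167.
Level-payment amortization: P = B₀·r / (1 − (1+r)^(−n)) = 1150.00·0.0119167 / (1 − 1.01192^(−30)).
Denominator 1 − (1+r)^(−30) = 0.299097626.
P = 13.7042 / 0.299097626 ≈ 45.82.

£45.82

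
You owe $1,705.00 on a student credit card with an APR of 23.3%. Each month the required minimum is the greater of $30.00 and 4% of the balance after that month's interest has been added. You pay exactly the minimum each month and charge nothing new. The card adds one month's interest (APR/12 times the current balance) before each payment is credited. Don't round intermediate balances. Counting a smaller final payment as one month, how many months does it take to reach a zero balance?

Monthly rate r = 23.3%/12 = 1.94167% = 0.0194167.
While 4% of the post-interest balance exceeds $30.00, each month B ← (B·(1+r))·(1 − 0.04), i.e. B shrinks by the factor (1+r)·0.96 = 0.97864.
This holds for months 1–39. Entering month 40 the balance is $734.55; 4% of the post-interest balance is now below $30.00, so the flat $30.00 minimum applies from here.
From month 40 a fixed $30.00 at rate r clears $734.55 in 34 more payments. Total: 39 + 34 = 73 months.

73 months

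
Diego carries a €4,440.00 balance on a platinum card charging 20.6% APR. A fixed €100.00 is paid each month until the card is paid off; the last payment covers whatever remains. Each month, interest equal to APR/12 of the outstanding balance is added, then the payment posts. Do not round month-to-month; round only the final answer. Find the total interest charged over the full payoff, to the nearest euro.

Monthly rate r = 20.6%/12 = 1.71667% = 0.0171667.
Payoff takes n = ⌈−ln(1 − rB₀/P)/ln(1+r)⌉ = ⌈84.386⌉ = 85 payments; the last is €38.76.
Total paid = 84·€100.00 + €38.76 = €8,438.76.
Total interest = total paid − principal = €8,438.76 − €4,440.00 = €3,998.76.

€3,999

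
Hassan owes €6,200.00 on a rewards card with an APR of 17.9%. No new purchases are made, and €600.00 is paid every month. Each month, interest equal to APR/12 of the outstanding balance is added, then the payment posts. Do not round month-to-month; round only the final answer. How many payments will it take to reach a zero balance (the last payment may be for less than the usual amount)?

Monthly rate r = 17.9%/12 = 1.49167% = 0.0149167.
Recurrence: B ← B·(1+r) − €600.00.
Month 1: interest €92.48; balance after payment €5,692.48.
Month 2: interest €84.91; balance after payment €5,177.40.
Closed form: n = −ln(1 − rB₀/P)/ln(1+r) = −ln(0.84586)/ln(1.01492) ≈ 11.306, so the balance reaches zero during payment 12.

12 months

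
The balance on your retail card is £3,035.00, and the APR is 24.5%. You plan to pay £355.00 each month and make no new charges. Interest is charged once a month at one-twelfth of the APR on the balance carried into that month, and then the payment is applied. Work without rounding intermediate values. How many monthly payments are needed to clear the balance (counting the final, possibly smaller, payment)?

Monthly rate r = 24.5%/12 = 2.04167% = 0.0204167.
Recurrence: B ← B·(1+r) − £355.00.
Month 1: interest £61.96; balance after payment £2,741.96.
Month 2: interest £55.98; balance after payment £2,442.95.
Closed form: n = −ln(1 − rB₀/P)/ln(1+r) = −ln(0.82545)/ln(1.02042) ≈ 9.491, so the balance reaches zero during payment 10.

10 payments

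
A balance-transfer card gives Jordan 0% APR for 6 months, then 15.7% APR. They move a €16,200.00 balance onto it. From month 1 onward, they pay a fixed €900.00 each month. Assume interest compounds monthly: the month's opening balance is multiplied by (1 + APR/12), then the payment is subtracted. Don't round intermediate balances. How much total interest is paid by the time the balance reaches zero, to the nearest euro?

Promo months 1–6 at r₀ = 0%/12 = 0; months 7+ at r₁ = 15.7%/12 = 0.0130833.
After month 6 (no interest yet): B = €16,200.00 − 6·€900.00 = €10,800.00.
Then at r₁ with €900.00/mo: n₂ = −ln(1 − r₁·B/P)/ln(1+r₁) ≈ 13.14 → 14 more payments.
Total paid = 19·€900.00 + €125.89 = €17,225.89; interest = €17,225.89 − €16,200.00 = €1,025.89.

€1,026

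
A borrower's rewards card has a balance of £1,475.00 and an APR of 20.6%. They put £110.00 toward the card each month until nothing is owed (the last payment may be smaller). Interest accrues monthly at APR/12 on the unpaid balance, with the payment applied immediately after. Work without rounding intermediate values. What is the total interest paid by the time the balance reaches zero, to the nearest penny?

Monthly rate r = 20.6%/12 = 1.71667% = 0.0171667.
Payoff takes n = ⌈−ln(1 − rB₀/P)/ln(1+r)⌉ = ⌈15.370⌉ = 16 payments; the last is £40.91.
Total paid = 15·£110.00 + £40.91 = £1,690.91.
Total interest = total paid − principal = £1,690.91 − £1,475.00 = £215.91.

£215.91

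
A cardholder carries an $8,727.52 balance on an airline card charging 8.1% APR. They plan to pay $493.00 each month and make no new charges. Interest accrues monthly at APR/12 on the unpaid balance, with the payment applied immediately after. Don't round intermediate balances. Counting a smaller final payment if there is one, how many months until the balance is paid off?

19 months

Monthly rate r = 8.1%/12 = 0.675% = 0.00675.
Recurrence: B ← B·(1+r) − $493.00.
Month 1: interest $58.91; balance after payment $8,293.43.
Month 2: interest $55.98; balance after payment $7,856.41.
Closed form: n = −ln(1 − rB₀/P)/ln(1+r) = −ln(0.88051)/ln(1.00675) ≈ 18.917, so the balance reaches zero during payment 19.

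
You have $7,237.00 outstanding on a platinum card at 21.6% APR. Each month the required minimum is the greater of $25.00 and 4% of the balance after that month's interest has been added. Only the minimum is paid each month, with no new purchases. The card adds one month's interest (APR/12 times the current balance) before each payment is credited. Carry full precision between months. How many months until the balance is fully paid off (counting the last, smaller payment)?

141 months

Monthly rate r = 21.6%/12 = 1.8% = 0.018.
While 4% of the post-interest balance exceeds $25.00, each month B ← (B·(1+r))·(1 − 0.04), i.e. B shrinks by the factor (1+r)·0.96 = 0.97728.
This holds for months 1–108. Entering month 109 the balance is $604.80; 4% of the post-interest balance is now below $25.00, so the flat $25.00 minimum applies from here.
From month 109 a fixed $25.00 at rate r clears $604.80 in 33 more payments. Total: 108 + 33 = 141 months.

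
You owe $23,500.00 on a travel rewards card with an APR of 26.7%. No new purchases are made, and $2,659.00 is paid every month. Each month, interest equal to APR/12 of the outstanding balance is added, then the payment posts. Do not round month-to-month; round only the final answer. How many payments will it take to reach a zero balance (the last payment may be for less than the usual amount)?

10 months

Monthly rate r = 26.7%/12 = 2.225% = 0.02225.
Recurrence: B ← B·(1+r) − $2,659.00.
Month 1: interest $522.88; balance after payment $21,363.88.
Month 2: interest $475.35; balance after payment $19,180.22.
Closed form: n = −ln(1 − rB₀/P)/ln(1+r) = −ln(0.80336)/ln(1.02225) ≈ 9.950, so the balance reaches zero during payment 10.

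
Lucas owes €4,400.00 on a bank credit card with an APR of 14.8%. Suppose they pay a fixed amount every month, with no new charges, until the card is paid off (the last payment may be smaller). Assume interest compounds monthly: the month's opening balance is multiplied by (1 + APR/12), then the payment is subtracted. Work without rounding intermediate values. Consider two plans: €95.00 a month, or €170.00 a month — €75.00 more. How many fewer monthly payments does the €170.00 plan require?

Monthly rate r = 14.8%/12 = 1.23333% = 0.0123333.
At €95.00/mo: n = ⌈−ln(1 − rB₀/P)/ln(1+r)⌉ = 70 payments (last €8.07); total interest = total paid − €4,400.00 = €2,163.07.
At €170.00/mo: 32 payments (last €62.86); total interest €932.86.
Payments saved = 70 − 32 = 38.

38 fewer payments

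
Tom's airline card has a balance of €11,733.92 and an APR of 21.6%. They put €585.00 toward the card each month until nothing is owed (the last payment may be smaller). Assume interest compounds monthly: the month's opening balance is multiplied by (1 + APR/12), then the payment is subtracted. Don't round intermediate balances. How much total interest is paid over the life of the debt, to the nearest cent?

Monthly rate r = 21.6%/12 = 1.8% = 0.018.
Payoff takes n = ⌈−ln(1 − rB₀/P)/ln(1+r)⌉ = ⌈25.108⌉ = 26 payments; the last is €63.50.
Total paid = 25·€585.00 + €63.50 = €14,688.50.
Total interest = total paid − principal = €14,688.50 − €11,733.92 = €2,954.58.

€2,954.58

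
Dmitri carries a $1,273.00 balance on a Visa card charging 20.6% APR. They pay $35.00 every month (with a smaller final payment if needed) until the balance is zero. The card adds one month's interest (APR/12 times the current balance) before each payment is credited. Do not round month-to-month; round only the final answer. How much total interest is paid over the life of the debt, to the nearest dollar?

$741

Monthly rate r = 20.6%/12 = 1.71667% = 0.0171667.
Payoff takes n = ⌈−ln(1 − rB₀/P)/ln(1+r)⌉ = ⌈57.527⌉ = 58 payments; the last is $18.52.
Total paid = 57·$35.00 + $18.52 = $2,013.52.
Total interest = total paid − principal = $2,013.52 − $1,273.00 = $740.52.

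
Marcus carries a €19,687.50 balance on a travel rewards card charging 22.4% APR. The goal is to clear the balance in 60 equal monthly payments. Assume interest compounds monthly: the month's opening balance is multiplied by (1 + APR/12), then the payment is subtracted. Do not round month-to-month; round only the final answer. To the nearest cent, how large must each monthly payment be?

€548.23

Monthly rate r = 22.4%/12 = 1.86667% = 0.0186667.
Level-payment amortization: P = B₀·r / (1 − (1+r)^(−n)) = 19687.50·0.0186667 / (1 − 1.01867^(−60)).
Denominator 1 − (1+r)^(−60) = 0.670333901.
P = 367.5 / 0.670333901 ≈ 548.23.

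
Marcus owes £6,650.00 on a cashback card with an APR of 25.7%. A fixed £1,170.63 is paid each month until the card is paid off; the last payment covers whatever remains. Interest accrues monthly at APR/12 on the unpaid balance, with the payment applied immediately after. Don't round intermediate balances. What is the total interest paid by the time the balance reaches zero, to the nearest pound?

£518

Monthly rate r = 25.7%/12 = 2.14167% = 0.0214167.
Payoff takes n = ⌈−ln(1 − rB₀/P)/ln(1+r)⌉ = ⌈6.122⌉ = 7 payments; the last is £143.86.
Total paid = 6·£1,170.63 + £143.86 = £7,167.64.
Total interest = total paid − principal = £7,167.64 − £6,650.00 = £517.64.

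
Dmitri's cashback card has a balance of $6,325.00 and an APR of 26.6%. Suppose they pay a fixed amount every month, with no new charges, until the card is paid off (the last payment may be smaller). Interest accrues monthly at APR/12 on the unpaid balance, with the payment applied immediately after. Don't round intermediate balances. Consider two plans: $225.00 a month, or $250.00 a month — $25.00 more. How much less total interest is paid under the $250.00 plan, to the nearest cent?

$631.99

Monthly rate r = 26.6%/12 = 2.21667% = 0.0221667.
At $225.00/mo: n = ⌈−ln(1 − rB₀/P)/ln(1+r)⌉ = 45 payments (last $115.28); total interest = total paid − $6,325.00 = $3,690.28.
At $250.00/mo: 38 payments (last $133.29); total interest $3,058.29.
Interest saved = $3,690.28 − $3,058.29 = $631.99.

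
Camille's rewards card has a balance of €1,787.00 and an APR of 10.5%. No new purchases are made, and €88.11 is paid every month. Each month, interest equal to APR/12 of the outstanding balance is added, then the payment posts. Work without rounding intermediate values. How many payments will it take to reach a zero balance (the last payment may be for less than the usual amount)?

23 payments

Monthly rate r = 10.5%/12 = 0.875% = 0.00875.
Recurrence: B ← B·(1+r) − €88.11.
Month 1: interest €15.64; balance after payment €1,714.53.
Month 2: interest €15.00; balance after payment €1,641.42.
Closed form: n = −ln(1 − rB₀/P)/ln(1+r) = −ln(0.82254)/ln(1.00875) ≈ 22.425, so the balance reaches zero during payment 23.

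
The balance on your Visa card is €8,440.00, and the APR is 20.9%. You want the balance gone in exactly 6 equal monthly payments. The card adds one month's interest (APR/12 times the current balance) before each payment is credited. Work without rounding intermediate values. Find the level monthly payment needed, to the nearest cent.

Monthly rate r = 20.9%/12 = 1.74167% = 0.0174167.
Level-payment amortization: P = B₀·r / (1 − (1+r)^(−n)) = 8440.00·0.0174167 / (1 − 1.01742^(−6)).
Denominator 1 − (1+r)^(−6) = 0.0984145095.
P = 146.997 / 0.0984145095 ≈ 1493.65.

€1,493.65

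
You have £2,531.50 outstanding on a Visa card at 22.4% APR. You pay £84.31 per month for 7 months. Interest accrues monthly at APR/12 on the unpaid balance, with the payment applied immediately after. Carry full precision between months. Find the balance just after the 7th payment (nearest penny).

£2,257.13

Monthly rate r = 22.4%/12 = 1.86667% = 0.0186667.
Each month: B ← B·(1+r) − £84.31.
Month 1: interest £47.25; balance after payment £2,494.44.
Month 2: interest £46.56; balance after payment £2,456.70.
Month 3: interest £45.86; balance after payment £2,418.25.
Month 4: interest £45.14; balance after payment £2,379.08.
Month 5: interest £44.41; balance after payment £2,339.18.
Month 6: interest £43.66; balance after payment £2,298.53.
Month 7: interest £42.91; balance after payment £2,257.13.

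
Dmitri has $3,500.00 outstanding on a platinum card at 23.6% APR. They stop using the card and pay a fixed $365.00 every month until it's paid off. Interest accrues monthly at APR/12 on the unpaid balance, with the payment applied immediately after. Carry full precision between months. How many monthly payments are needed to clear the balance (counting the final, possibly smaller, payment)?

Monthly rate r = 23.6%/12 = 1.96667% = 0.0196667.
Recurrence: B ← B·(1+r) − $365.00.
Month 1: interest $68.83; balance after payment $3,203.83.
Month 2: interest $63.01; balance after payment $2,901.84.
Closed form: n = −ln(1 − rB₀/P)/ln(1+r) = −ln(0.81142)/ln(1.01967) ≈ 10.730, so the balance reaches zero during payment 11.

11 months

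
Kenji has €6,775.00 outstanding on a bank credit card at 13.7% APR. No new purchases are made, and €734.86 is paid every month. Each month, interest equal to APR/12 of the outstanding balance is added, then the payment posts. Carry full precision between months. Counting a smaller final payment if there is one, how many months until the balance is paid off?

Monthly rate r = 13.7%/12 = 1.14167% = 0.0114167.
Recurrence: B ← B·(1+r) − €734.86.
Month 1: interest €77.35; balance after payment €6,117.49.
Month 2: interest €69.84; balance after payment €5,452.47.
Closed form: n = −ln(1 − rB₀/P)/ln(1+r) = −ln(0.89474)/ln(1.01142) ≈ 9.797, so the balance reaches zero during payment 10.

10 months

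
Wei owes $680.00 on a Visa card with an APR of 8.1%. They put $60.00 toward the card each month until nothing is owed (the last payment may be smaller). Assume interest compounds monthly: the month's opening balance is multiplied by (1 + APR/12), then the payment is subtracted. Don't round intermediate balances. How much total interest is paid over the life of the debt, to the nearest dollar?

Monthly rate r = 8.1%/12 = 0.675% = 0.00675.
Payoff takes n = ⌈−ln(1 − rB₀/P)/ln(1+r)⌉ = ⌈11.830⌉ = 12 payments; the last is $49.83.
Total paid = 11·$60.00 + $49.83 = $709.83.
Total interest = total paid − principal = $709.83 − $680.00 = $29.83.

$30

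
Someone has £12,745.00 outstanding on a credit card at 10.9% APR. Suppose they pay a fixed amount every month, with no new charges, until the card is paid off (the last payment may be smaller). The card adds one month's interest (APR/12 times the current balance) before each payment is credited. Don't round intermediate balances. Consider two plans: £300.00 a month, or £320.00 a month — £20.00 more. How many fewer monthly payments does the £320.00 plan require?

4 fewer payments

Monthly rate r = 10.9%/12 = 0.908333% = 0.00908333.
At £300.00/mo: n = ⌈−ln(1 − rB₀/P)/ln(1+r)⌉ = 54 payments (last £276.74); total interest = total paid − £12,745.00 = £3,431.74.
At £320.00/mo: 50 payments (last £212.16); total interest £3,147.16.
Payments saved = 54 − 50 = 4.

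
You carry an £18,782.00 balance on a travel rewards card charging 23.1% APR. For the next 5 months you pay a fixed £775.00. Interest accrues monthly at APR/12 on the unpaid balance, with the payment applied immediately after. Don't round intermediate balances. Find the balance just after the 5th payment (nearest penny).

Monthly rate r = 23.1%/12 = 1.925% = 0.01925.
Each month: B ← B·(1+r) − £775.00.
Month 1: interest £361.55; balance after payment £18,368.55.
Month 2: interest £353.59; balance after payment £17,947.15.
Month 3: interest £345.48; balance after payment £17,517.63.
Month 4: interest £337.21; balance after payment £17,079.85.
Month 5: interest £328.79; balance after payment £16,633.63.

£16,633.63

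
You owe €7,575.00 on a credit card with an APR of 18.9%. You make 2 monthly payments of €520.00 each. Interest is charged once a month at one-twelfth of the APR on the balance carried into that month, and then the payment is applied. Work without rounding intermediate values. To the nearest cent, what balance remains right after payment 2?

€6,767.30

Monthly rate r = 18.9%/12 = 1.575% = 0.01575.
Each month: B ← B·(1+r) − €520.00.
Month 1: interest €119.31; balance after payment €7,174.31.
Month 2: interest €113.00; balance after payment €6,767.30.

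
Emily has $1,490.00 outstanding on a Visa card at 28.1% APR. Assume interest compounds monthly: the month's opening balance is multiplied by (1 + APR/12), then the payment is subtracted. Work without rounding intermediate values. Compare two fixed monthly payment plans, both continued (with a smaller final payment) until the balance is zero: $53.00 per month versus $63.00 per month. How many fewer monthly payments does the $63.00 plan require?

Monthly rate r = 28.1%/12 = 2.34167% = 0.0234167.
At $53.00/mo: n = ⌈−ln(1 − rB₀/P)/ln(1+r)⌉ = 47 payments (last $21.04); total interest = total paid − $1,490.00 = $969.04.
At $63.00/mo: 35 payments (last $54.66); total interest $706.66.
Payments saved = 47 − 35 = 12.

12 fewer payments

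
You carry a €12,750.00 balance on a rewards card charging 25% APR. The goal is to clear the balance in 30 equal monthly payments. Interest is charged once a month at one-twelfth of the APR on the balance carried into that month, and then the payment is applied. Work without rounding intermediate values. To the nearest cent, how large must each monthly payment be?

Monthly rate r = 25%/12 = 2.08333% = 0.0208333.
Level-payment amortization: P = B₀·r / (1 − (1+r)^(−n)) = 12750.00·0.0208333 / (1 − 1.02083^(−30)).
Denominator 1 − (1+r)^(−30) = 0.461290393.
P = 265.625 / 0.461290393 ≈ 575.83.

€575.83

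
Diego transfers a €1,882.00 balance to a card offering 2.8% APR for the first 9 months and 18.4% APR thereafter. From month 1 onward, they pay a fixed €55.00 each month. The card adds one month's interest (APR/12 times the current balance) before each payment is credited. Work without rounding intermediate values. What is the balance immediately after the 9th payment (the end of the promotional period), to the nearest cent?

€1,422.25

Promo months 1–9 at r₀ = 2.8%/12 = 0.00233333; months 10+ at r₁ = 18.4%/12 = 0.0153333.
After month 9: iterate B ← B·(1+r₀) − €55.00 for 9 months → €1,422.25.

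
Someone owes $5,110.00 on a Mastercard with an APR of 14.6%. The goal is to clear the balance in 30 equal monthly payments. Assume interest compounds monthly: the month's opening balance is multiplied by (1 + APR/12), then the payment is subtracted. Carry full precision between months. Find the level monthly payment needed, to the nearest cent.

Monthly rate r = 14.6%/12 = 1.21667% = 0.0121667.
Level-payment amortization: P = B₀·r / (1 − (1+r)^(−n)) = 5110.00·0.0121667 / (1 − 1.01217^(−30)).
Denominator 1 − (1+r)^(−30) = 0.304272648.
P = 62.1717 / 0.304272648 ≈ 204.33.

$204.33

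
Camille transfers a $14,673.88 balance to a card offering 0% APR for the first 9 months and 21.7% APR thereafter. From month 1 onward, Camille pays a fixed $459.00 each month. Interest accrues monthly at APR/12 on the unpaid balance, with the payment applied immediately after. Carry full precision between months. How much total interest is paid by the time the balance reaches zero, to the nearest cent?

Promo months 1–9 at r₀ = 0%/12 = 0; months 10+ at r₁ = 21.7%/12 = 0.0180833.
After month 9 (no interest yet): B = $14,673.88 − 9·$459.00 = $10,542.88.
Then at r₁ with $459.00/mo: n₂ = −ln(1 − r₁·B/P)/ln(1+r₁) ≈ 29.95 → 30 more payments.
Total paid = 38·$459.00 + $436.31 = $17,878.31; interest = $17,878.31 − $14,673.88 = $3,204.43.

$3,204.43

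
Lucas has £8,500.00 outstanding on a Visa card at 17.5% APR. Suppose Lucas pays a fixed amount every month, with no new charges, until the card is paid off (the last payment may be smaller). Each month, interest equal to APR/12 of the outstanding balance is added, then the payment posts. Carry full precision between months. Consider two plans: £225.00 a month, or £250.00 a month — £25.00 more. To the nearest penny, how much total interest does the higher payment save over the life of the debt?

Monthly rate r = 17.5%/12 = 1.45833% = 0.0145833.
At £225.00/mo: n = ⌈−ln(1 − rB₀/P)/ln(1+r)⌉ = 56 payments (last £66.80); total interest = total paid − £8,500.00 = £3,941.80.
At £250.00/mo: 48 payments (last £76.04); total interest £3,326.04.
Interest saved = £3,941.80 − £3,326.04 = £615.76.

£615.76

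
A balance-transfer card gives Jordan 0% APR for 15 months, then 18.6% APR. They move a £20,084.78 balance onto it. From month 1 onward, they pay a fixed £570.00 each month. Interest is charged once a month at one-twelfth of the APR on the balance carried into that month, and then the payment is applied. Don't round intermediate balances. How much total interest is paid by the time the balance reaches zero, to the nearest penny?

£2,414.73

Promo months 1–15 at r₀ = 0%/12 = 0; months 16+ at r₁ = 18.6%/12 = 0.0155.
After month 15 (no interest yet): B = £20,084.78 − 15·£570.00 = £11,534.78.
Then at r₁ with £570.00/mo: n₂ = −ln(1 − r₁·B/P)/ln(1+r₁) ≈ 24.47 → 25 more payments.
Total paid = 39·£570.00 + £269.51 = £22,499.51; interest = £22,499.51 − £20,084.78 = £2,414.73.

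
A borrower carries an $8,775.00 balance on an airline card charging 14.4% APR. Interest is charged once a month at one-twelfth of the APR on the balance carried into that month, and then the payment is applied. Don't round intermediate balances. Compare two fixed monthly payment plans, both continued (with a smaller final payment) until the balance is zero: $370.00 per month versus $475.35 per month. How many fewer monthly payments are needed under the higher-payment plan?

8 fewer payments

Monthly rate r = 14.4%/12 = 1.2% = 0.012.
At $370.00/mo: n = ⌈−ln(1 − rB₀/P)/ln(1+r)⌉ = 29 payments (last $28.25); total interest = total paid − $8,775.00 = $1,613.25.
At $475.35/mo: 21 payments (last $471.91); total interest $1,203.91.
Payments saved = 29 − 21 = 8.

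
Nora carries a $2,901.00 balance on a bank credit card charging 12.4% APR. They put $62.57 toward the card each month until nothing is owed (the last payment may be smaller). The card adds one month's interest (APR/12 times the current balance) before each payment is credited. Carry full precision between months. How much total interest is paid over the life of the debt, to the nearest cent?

$1,068.55

Monthly rate r = 12.4%/12 = 1.03333% = 0.0103333.
Payoff takes n = ⌈−ln(1 − rB₀/P)/ln(1+r)⌉ = ⌈63.441⌉ = 64 payments; the last is $27.64.
Total paid = 63·$62.57 + $27.64 = $3,969.55.
Total interest = total paid − principal = $3,969.55 − $2,901.00 = $1,068.55.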